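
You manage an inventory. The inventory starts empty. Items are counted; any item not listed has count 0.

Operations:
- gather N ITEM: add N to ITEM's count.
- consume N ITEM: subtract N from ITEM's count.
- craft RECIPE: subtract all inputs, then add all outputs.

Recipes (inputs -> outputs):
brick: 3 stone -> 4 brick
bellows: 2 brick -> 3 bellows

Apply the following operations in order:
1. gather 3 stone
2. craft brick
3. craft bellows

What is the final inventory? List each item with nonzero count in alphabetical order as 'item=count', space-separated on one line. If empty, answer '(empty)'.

Answer: bellows=3 brick=2

Derivation:
After 1 (gather 3 stone): stone=3
After 2 (craft brick): brick=4
After 3 (craft bellows): bellows=3 brick=2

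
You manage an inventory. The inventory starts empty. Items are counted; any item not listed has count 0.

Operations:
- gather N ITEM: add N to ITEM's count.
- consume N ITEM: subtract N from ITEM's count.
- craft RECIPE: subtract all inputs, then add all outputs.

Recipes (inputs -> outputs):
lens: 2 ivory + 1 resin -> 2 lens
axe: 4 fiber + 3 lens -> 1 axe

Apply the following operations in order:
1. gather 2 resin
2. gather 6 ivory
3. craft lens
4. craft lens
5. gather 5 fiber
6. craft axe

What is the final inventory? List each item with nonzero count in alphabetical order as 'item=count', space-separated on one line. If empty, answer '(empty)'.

After 1 (gather 2 resin): resin=2
After 2 (gather 6 ivory): ivory=6 resin=2
After 3 (craft lens): ivory=4 lens=2 resin=1
After 4 (craft lens): ivory=2 lens=4
After 5 (gather 5 fiber): fiber=5 ivory=2 lens=4
After 6 (craft axe): axe=1 fiber=1 ivory=2 lens=1

Answer: axe=1 fiber=1 ivory=2 lens=1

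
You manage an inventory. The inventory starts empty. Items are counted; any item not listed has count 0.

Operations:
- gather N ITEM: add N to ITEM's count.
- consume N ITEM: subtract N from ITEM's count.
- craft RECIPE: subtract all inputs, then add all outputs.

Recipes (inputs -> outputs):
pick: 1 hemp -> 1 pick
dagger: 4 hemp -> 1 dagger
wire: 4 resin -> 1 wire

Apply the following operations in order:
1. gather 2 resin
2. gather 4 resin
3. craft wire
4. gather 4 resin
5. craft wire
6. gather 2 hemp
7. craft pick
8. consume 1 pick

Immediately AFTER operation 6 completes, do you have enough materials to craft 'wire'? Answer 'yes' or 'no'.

After 1 (gather 2 resin): resin=2
After 2 (gather 4 resin): resin=6
After 3 (craft wire): resin=2 wire=1
After 4 (gather 4 resin): resin=6 wire=1
After 5 (craft wire): resin=2 wire=2
After 6 (gather 2 hemp): hemp=2 resin=2 wire=2

Answer: no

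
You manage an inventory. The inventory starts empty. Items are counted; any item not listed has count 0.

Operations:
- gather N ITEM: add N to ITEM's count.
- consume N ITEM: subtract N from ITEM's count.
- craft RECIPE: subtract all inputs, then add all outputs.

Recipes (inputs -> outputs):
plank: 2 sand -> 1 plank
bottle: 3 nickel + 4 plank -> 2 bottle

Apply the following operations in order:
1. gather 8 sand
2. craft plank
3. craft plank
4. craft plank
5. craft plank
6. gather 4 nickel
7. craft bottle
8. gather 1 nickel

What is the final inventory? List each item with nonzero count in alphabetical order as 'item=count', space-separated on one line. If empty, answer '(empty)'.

After 1 (gather 8 sand): sand=8
After 2 (craft plank): plank=1 sand=6
After 3 (craft plank): plank=2 sand=4
After 4 (craft plank): plank=3 sand=2
After 5 (craft plank): plank=4
After 6 (gather 4 nickel): nickel=4 plank=4
After 7 (craft bottle): bottle=2 nickel=1
After 8 (gather 1 nickel): bottle=2 nickel=2

Answer: bottle=2 nickel=2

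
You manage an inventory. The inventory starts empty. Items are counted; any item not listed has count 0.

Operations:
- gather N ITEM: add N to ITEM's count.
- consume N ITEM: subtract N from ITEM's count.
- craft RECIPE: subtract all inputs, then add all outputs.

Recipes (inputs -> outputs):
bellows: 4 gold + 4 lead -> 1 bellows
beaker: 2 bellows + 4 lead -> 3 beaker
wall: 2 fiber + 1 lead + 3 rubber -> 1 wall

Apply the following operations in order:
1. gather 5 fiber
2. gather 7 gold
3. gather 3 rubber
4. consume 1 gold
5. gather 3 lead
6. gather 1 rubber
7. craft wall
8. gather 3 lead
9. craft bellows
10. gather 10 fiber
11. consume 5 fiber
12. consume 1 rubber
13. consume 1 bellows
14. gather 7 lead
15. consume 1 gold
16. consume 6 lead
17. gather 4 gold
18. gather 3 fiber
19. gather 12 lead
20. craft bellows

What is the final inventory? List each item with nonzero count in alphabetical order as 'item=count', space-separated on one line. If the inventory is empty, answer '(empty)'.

After 1 (gather 5 fiber): fiber=5
After 2 (gather 7 gold): fiber=5 gold=7
After 3 (gather 3 rubber): fiber=5 gold=7 rubber=3
After 4 (consume 1 gold): fiber=5 gold=6 rubber=3
After 5 (gather 3 lead): fiber=5 gold=6 lead=3 rubber=3
After 6 (gather 1 rubber): fiber=5 gold=6 lead=3 rubber=4
After 7 (craft wall): fiber=3 gold=6 lead=2 rubber=1 wall=1
After 8 (gather 3 lead): fiber=3 gold=6 lead=5 rubber=1 wall=1
After 9 (craft bellows): bellows=1 fiber=3 gold=2 lead=1 rubber=1 wall=1
After 10 (gather 10 fiber): bellows=1 fiber=13 gold=2 lead=1 rubber=1 wall=1
After 11 (consume 5 fiber): bellows=1 fiber=8 gold=2 lead=1 rubber=1 wall=1
After 12 (consume 1 rubber): bellows=1 fiber=8 gold=2 lead=1 wall=1
After 13 (consume 1 bellows): fiber=8 gold=2 lead=1 wall=1
After 14 (gather 7 lead): fiber=8 gold=2 lead=8 wall=1
After 15 (consume 1 gold): fiber=8 gold=1 lead=8 wall=1
After 16 (consume 6 lead): fiber=8 gold=1 lead=2 wall=1
After 17 (gather 4 gold): fiber=8 gold=5 lead=2 wall=1
After 18 (gather 3 fiber): fiber=11 gold=5 lead=2 wall=1
After 19 (gather 12 lead): fiber=11 gold=5 lead=14 wall=1
After 20 (craft bellows): bellows=1 fiber=11 gold=1 lead=10 wall=1

Answer: bellows=1 fiber=11 gold=1 lead=10 wall=1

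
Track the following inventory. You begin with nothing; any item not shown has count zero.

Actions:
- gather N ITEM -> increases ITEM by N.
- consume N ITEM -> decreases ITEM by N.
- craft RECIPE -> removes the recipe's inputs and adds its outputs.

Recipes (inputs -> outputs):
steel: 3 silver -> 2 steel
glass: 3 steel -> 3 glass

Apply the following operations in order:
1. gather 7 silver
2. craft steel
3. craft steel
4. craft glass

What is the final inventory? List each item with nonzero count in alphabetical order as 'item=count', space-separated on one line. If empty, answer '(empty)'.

Answer: glass=3 silver=1 steel=1

Derivation:
After 1 (gather 7 silver): silver=7
After 2 (craft steel): silver=4 steel=2
After 3 (craft steel): silver=1 steel=4
After 4 (craft glass): glass=3 silver=1 steel=1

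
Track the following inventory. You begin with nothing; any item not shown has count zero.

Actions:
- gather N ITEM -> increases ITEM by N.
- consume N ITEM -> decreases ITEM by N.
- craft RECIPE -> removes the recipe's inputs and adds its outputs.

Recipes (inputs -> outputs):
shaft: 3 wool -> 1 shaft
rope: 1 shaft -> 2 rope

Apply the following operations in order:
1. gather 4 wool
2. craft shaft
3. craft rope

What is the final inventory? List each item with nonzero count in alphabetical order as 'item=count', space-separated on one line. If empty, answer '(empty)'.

Answer: rope=2 wool=1

Derivation:
After 1 (gather 4 wool): wool=4
After 2 (craft shaft): shaft=1 wool=1
After 3 (craft rope): rope=2 wool=1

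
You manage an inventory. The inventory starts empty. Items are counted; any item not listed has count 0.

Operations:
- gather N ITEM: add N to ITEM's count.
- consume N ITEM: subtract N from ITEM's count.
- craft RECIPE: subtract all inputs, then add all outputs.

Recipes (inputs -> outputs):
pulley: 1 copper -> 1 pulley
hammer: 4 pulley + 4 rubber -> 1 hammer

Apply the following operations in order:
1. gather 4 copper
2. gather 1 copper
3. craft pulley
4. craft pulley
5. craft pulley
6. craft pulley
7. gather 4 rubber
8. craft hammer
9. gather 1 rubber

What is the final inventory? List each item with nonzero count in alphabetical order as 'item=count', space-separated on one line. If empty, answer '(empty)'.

After 1 (gather 4 copper): copper=4
After 2 (gather 1 copper): copper=5
After 3 (craft pulley): copper=4 pulley=1
After 4 (craft pulley): copper=3 pulley=2
After 5 (craft pulley): copper=2 pulley=3
After 6 (craft pulley): copper=1 pulley=4
After 7 (gather 4 rubber): copper=1 pulley=4 rubber=4
After 8 (craft hammer): copper=1 hammer=1
After 9 (gather 1 rubber): copper=1 hammer=1 rubber=1

Answer: copper=1 hammer=1 rubber=1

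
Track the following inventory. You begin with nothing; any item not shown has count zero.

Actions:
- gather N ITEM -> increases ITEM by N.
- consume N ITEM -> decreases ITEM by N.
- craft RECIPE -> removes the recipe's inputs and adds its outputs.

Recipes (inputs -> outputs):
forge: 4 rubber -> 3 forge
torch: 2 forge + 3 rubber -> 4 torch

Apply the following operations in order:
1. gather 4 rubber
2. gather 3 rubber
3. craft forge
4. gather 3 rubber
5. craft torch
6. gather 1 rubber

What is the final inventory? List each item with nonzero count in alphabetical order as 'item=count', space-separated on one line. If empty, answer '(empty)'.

After 1 (gather 4 rubber): rubber=4
After 2 (gather 3 rubber): rubber=7
After 3 (craft forge): forge=3 rubber=3
After 4 (gather 3 rubber): forge=3 rubber=6
After 5 (craft torch): forge=1 rubber=3 torch=4
After 6 (gather 1 rubber): forge=1 rubber=4 torch=4

Answer: forge=1 rubber=4 torch=4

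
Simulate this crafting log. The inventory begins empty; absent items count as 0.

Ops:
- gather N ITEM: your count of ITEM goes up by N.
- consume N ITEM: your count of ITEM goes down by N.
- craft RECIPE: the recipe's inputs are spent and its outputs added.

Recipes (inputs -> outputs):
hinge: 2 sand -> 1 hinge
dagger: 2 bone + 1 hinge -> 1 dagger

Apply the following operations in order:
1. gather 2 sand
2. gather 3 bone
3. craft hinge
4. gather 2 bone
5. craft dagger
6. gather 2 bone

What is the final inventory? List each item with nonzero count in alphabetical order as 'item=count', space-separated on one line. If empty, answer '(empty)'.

After 1 (gather 2 sand): sand=2
After 2 (gather 3 bone): bone=3 sand=2
After 3 (craft hinge): bone=3 hinge=1
After 4 (gather 2 bone): bone=5 hinge=1
After 5 (craft dagger): bone=3 dagger=1
After 6 (gather 2 bone): bone=5 dagger=1

Answer: bone=5 dagger=1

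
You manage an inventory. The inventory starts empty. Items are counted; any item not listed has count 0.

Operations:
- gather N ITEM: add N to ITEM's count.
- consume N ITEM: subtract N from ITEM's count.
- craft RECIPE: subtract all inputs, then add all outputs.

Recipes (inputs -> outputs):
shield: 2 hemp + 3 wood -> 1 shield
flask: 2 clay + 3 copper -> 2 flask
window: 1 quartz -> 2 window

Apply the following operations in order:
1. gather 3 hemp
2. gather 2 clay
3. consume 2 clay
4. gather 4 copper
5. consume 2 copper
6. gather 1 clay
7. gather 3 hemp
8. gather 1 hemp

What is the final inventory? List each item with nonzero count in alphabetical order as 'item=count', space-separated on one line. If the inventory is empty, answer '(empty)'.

After 1 (gather 3 hemp): hemp=3
After 2 (gather 2 clay): clay=2 hemp=3
After 3 (consume 2 clay): hemp=3
After 4 (gather 4 copper): copper=4 hemp=3
After 5 (consume 2 copper): copper=2 hemp=3
After 6 (gather 1 clay): clay=1 copper=2 hemp=3
After 7 (gather 3 hemp): clay=1 copper=2 hemp=6
After 8 (gather 1 hemp): clay=1 copper=2 hemp=7

Answer: clay=1 copper=2 hemp=7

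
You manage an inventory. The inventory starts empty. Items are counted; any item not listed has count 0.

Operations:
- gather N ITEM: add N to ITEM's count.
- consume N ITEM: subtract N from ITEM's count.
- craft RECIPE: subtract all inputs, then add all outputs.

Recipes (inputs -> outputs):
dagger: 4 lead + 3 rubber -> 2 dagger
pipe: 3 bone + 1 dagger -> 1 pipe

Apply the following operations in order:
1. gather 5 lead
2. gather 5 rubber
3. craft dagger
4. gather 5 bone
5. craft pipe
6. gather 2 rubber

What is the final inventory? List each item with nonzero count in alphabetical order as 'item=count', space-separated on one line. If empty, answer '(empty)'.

Answer: bone=2 dagger=1 lead=1 pipe=1 rubber=4

Derivation:
After 1 (gather 5 lead): lead=5
After 2 (gather 5 rubber): lead=5 rubber=5
After 3 (craft dagger): dagger=2 lead=1 rubber=2
After 4 (gather 5 bone): bone=5 dagger=2 lead=1 rubber=2
After 5 (craft pipe): bone=2 dagger=1 lead=1 pipe=1 rubber=2
After 6 (gather 2 rubber): bone=2 dagger=1 lead=1 pipe=1 rubber=4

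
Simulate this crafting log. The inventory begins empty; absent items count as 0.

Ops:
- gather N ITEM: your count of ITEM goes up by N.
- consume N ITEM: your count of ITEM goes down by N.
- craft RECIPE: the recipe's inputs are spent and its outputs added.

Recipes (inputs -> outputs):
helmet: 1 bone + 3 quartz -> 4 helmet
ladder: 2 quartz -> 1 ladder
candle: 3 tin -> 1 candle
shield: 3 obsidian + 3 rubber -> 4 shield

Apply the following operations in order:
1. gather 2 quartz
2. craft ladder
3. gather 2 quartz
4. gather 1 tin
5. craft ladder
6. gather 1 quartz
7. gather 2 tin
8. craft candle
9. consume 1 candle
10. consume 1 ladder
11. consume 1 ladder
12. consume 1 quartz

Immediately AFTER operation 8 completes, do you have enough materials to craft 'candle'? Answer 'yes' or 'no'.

After 1 (gather 2 quartz): quartz=2
After 2 (craft ladder): ladder=1
After 3 (gather 2 quartz): ladder=1 quartz=2
After 4 (gather 1 tin): ladder=1 quartz=2 tin=1
After 5 (craft ladder): ladder=2 tin=1
After 6 (gather 1 quartz): ladder=2 quartz=1 tin=1
After 7 (gather 2 tin): ladder=2 quartz=1 tin=3
After 8 (craft candle): candle=1 ladder=2 quartz=1

Answer: no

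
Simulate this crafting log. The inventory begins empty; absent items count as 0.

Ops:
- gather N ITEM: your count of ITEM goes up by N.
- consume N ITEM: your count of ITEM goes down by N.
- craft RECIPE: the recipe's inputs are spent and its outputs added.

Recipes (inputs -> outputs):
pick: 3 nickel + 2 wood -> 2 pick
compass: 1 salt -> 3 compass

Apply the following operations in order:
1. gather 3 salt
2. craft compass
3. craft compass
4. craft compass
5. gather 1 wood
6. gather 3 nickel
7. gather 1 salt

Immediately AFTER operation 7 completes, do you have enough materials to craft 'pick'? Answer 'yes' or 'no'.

After 1 (gather 3 salt): salt=3
After 2 (craft compass): compass=3 salt=2
After 3 (craft compass): compass=6 salt=1
After 4 (craft compass): compass=9
After 5 (gather 1 wood): compass=9 wood=1
After 6 (gather 3 nickel): compass=9 nickel=3 wood=1
After 7 (gather 1 salt): compass=9 nickel=3 salt=1 wood=1

Answer: no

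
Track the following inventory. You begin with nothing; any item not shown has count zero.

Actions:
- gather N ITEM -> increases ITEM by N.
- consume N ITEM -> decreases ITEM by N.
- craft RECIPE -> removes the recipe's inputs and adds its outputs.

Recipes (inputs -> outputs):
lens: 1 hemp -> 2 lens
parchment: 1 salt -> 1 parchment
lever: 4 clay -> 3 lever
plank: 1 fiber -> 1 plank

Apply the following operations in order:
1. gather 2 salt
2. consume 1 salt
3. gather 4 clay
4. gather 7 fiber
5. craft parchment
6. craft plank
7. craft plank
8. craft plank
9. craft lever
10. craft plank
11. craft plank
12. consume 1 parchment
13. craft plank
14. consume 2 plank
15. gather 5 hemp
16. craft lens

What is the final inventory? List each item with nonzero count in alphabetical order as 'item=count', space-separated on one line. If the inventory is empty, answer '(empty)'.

After 1 (gather 2 salt): salt=2
After 2 (consume 1 salt): salt=1
After 3 (gather 4 clay): clay=4 salt=1
After 4 (gather 7 fiber): clay=4 fiber=7 salt=1
After 5 (craft parchment): clay=4 fiber=7 parchment=1
After 6 (craft plank): clay=4 fiber=6 parchment=1 plank=1
After 7 (craft plank): clay=4 fiber=5 parchment=1 plank=2
After 8 (craft plank): clay=4 fiber=4 parchment=1 plank=3
After 9 (craft lever): fiber=4 lever=3 parchment=1 plank=3
After 10 (craft plank): fiber=3 lever=3 parchment=1 plank=4
After 11 (craft plank): fiber=2 lever=3 parchment=1 plank=5
After 12 (consume 1 parchment): fiber=2 lever=3 plank=5
After 13 (craft plank): fiber=1 lever=3 plank=6
After 14 (consume 2 plank): fiber=1 lever=3 plank=4
After 15 (gather 5 hemp): fiber=1 hemp=5 lever=3 plank=4
After 16 (craft lens): fiber=1 hemp=4 lens=2 lever=3 plank=4

Answer: fiber=1 hemp=4 lens=2 lever=3 plank=4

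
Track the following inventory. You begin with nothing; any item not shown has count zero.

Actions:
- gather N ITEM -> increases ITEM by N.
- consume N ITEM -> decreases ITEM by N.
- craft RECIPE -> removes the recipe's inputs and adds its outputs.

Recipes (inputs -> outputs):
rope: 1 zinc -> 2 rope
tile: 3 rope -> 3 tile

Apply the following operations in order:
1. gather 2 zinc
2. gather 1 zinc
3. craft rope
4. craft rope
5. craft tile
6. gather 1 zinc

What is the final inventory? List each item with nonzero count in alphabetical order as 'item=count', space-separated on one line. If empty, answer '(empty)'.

After 1 (gather 2 zinc): zinc=2
After 2 (gather 1 zinc): zinc=3
After 3 (craft rope): rope=2 zinc=2
After 4 (craft rope): rope=4 zinc=1
After 5 (craft tile): rope=1 tile=3 zinc=1
After 6 (gather 1 zinc): rope=1 tile=3 zinc=2

Answer: rope=1 tile=3 zinc=2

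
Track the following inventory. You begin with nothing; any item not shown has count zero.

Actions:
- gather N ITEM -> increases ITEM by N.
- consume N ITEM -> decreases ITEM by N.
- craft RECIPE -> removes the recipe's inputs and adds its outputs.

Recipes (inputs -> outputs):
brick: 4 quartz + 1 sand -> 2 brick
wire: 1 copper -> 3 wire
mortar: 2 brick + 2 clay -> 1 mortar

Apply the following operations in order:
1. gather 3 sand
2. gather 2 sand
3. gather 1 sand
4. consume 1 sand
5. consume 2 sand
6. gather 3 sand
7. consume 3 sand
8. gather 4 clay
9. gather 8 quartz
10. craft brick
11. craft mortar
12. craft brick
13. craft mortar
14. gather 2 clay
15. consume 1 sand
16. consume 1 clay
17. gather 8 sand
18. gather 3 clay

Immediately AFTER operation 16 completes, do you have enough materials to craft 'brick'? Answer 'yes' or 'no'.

Answer: no

Derivation:
After 1 (gather 3 sand): sand=3
After 2 (gather 2 sand): sand=5
After 3 (gather 1 sand): sand=6
After 4 (consume 1 sand): sand=5
After 5 (consume 2 sand): sand=3
After 6 (gather 3 sand): sand=6
After 7 (consume 3 sand): sand=3
After 8 (gather 4 clay): clay=4 sand=3
After 9 (gather 8 quartz): clay=4 quartz=8 sand=3
After 10 (craft brick): brick=2 clay=4 quartz=4 sand=2
After 11 (craft mortar): clay=2 mortar=1 quartz=4 sand=2
After 12 (craft brick): brick=2 clay=2 mortar=1 sand=1
After 13 (craft mortar): mortar=2 sand=1
After 14 (gather 2 clay): clay=2 mortar=2 sand=1
After 15 (consume 1 sand): clay=2 mortar=2
After 16 (consume 1 clay): clay=1 mortar=2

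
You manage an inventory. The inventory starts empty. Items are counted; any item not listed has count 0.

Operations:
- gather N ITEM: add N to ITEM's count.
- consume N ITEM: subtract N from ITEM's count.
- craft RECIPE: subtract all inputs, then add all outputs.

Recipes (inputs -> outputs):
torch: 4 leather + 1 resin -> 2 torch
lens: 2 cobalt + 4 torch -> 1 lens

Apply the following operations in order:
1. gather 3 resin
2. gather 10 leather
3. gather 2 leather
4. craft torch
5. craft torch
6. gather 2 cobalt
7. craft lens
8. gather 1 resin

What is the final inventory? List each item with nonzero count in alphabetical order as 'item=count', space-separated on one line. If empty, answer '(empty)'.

After 1 (gather 3 resin): resin=3
After 2 (gather 10 leather): leather=10 resin=3
After 3 (gather 2 leather): leather=12 resin=3
After 4 (craft torch): leather=8 resin=2 torch=2
After 5 (craft torch): leather=4 resin=1 torch=4
After 6 (gather 2 cobalt): cobalt=2 leather=4 resin=1 torch=4
After 7 (craft lens): leather=4 lens=1 resin=1
After 8 (gather 1 resin): leather=4 lens=1 resin=2

Answer: leather=4 lens=1 resin=2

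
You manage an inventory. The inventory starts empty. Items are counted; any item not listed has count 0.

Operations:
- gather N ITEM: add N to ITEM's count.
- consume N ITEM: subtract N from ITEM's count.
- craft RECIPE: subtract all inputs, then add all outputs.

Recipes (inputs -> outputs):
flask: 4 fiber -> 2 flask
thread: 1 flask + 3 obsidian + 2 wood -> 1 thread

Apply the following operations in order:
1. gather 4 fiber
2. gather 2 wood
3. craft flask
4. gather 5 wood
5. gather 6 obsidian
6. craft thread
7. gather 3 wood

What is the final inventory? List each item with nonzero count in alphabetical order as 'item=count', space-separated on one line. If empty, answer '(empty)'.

After 1 (gather 4 fiber): fiber=4
After 2 (gather 2 wood): fiber=4 wood=2
After 3 (craft flask): flask=2 wood=2
After 4 (gather 5 wood): flask=2 wood=7
After 5 (gather 6 obsidian): flask=2 obsidian=6 wood=7
After 6 (craft thread): flask=1 obsidian=3 thread=1 wood=5
After 7 (gather 3 wood): flask=1 obsidian=3 thread=1 wood=8

Answer: flask=1 obsidian=3 thread=1 wood=8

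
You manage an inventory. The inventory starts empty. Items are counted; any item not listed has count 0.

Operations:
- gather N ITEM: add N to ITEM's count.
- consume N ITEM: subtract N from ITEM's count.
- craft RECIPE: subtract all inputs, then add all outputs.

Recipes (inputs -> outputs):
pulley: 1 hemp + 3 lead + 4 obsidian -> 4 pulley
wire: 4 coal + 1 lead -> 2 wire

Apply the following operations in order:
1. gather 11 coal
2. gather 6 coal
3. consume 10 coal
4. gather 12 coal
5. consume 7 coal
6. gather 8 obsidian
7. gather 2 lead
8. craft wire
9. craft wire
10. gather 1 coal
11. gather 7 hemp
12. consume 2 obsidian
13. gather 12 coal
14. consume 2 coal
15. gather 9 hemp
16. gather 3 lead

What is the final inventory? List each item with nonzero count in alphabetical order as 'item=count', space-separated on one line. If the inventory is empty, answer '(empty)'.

After 1 (gather 11 coal): coal=11
After 2 (gather 6 coal): coal=17
After 3 (consume 10 coal): coal=7
After 4 (gather 12 coal): coal=19
After 5 (consume 7 coal): coal=12
After 6 (gather 8 obsidian): coal=12 obsidian=8
After 7 (gather 2 lead): coal=12 lead=2 obsidian=8
After 8 (craft wire): coal=8 lead=1 obsidian=8 wire=2
After 9 (craft wire): coal=4 obsidian=8 wire=4
After 10 (gather 1 coal): coal=5 obsidian=8 wire=4
After 11 (gather 7 hemp): coal=5 hemp=7 obsidian=8 wire=4
After 12 (consume 2 obsidian): coal=5 hemp=7 obsidian=6 wire=4
After 13 (gather 12 coal): coal=17 hemp=7 obsidian=6 wire=4
After 14 (consume 2 coal): coal=15 hemp=7 obsidian=6 wire=4
After 15 (gather 9 hemp): coal=15 hemp=16 obsidian=6 wire=4
After 16 (gather 3 lead): coal=15 hemp=16 lead=3 obsidian=6 wire=4

Answer: coal=15 hemp=16 lead=3 obsidian=6 wire=4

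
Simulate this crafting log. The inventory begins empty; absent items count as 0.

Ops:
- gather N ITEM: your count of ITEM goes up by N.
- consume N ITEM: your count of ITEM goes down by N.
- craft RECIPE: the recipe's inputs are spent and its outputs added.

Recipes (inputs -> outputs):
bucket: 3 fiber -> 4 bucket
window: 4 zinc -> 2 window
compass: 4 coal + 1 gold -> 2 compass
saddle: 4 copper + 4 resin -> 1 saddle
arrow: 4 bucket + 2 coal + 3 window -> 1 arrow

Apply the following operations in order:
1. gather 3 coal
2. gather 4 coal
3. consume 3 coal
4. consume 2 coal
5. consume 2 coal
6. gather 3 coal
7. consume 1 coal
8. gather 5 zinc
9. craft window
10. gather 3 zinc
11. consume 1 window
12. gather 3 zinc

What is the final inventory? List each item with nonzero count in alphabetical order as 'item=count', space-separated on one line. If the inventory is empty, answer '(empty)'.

After 1 (gather 3 coal): coal=3
After 2 (gather 4 coal): coal=7
After 3 (consume 3 coal): coal=4
After 4 (consume 2 coal): coal=2
After 5 (consume 2 coal): (empty)
After 6 (gather 3 coal): coal=3
After 7 (consume 1 coal): coal=2
After 8 (gather 5 zinc): coal=2 zinc=5
After 9 (craft window): coal=2 window=2 zinc=1
After 10 (gather 3 zinc): coal=2 window=2 zinc=4
After 11 (consume 1 window): coal=2 window=1 zinc=4
After 12 (gather 3 zinc): coal=2 window=1 zinc=7

Answer: coal=2 window=1 zinc=7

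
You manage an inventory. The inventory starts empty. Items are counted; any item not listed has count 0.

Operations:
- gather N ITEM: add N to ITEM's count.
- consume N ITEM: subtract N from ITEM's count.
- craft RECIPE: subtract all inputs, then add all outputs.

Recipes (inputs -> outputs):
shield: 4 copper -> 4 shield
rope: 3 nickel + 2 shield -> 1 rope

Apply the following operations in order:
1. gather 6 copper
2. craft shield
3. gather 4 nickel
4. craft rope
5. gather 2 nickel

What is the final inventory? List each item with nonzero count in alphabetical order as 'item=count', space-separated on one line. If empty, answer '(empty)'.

Answer: copper=2 nickel=3 rope=1 shield=2

Derivation:
After 1 (gather 6 copper): copper=6
After 2 (craft shield): copper=2 shield=4
After 3 (gather 4 nickel): copper=2 nickel=4 shield=4
After 4 (craft rope): copper=2 nickel=1 rope=1 shield=2
After 5 (gather 2 nickel): copper=2 nickel=3 rope=1 shield=2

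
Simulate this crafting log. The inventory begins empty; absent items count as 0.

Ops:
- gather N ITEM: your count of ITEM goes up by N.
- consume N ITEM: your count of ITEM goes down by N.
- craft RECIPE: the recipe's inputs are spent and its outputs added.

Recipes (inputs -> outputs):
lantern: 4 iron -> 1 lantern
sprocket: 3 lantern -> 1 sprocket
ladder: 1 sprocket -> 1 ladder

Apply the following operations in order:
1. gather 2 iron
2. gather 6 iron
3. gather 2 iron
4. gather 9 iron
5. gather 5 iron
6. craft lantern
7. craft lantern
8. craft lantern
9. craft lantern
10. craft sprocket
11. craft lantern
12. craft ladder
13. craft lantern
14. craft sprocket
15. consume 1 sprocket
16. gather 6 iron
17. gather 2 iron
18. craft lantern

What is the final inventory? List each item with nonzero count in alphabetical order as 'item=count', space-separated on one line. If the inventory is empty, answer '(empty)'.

After 1 (gather 2 iron): iron=2
After 2 (gather 6 iron): iron=8
After 3 (gather 2 iron): iron=10
After 4 (gather 9 iron): iron=19
After 5 (gather 5 iron): iron=24
After 6 (craft lantern): iron=20 lantern=1
After 7 (craft lantern): iron=16 lantern=2
After 8 (craft lantern): iron=12 lantern=3
After 9 (craft lantern): iron=8 lantern=4
After 10 (craft sprocket): iron=8 lantern=1 sprocket=1
After 11 (craft lantern): iron=4 lantern=2 sprocket=1
After 12 (craft ladder): iron=4 ladder=1 lantern=2
After 13 (craft lantern): ladder=1 lantern=3
After 14 (craft sprocket): ladder=1 sprocket=1
After 15 (consume 1 sprocket): ladder=1
After 16 (gather 6 iron): iron=6 ladder=1
After 17 (gather 2 iron): iron=8 ladder=1
After 18 (craft lantern): iron=4 ladder=1 lantern=1

Answer: iron=4 ladder=1 lantern=1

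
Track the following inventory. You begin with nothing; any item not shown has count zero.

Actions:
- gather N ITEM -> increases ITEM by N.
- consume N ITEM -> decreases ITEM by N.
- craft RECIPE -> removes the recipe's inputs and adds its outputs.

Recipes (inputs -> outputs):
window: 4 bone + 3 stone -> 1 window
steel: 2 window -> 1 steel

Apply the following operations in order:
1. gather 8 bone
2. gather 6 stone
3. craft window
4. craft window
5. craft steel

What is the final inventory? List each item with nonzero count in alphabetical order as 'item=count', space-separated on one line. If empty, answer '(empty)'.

After 1 (gather 8 bone): bone=8
After 2 (gather 6 stone): bone=8 stone=6
After 3 (craft window): bone=4 stone=3 window=1
After 4 (craft window): window=2
After 5 (craft steel): steel=1

Answer: steel=1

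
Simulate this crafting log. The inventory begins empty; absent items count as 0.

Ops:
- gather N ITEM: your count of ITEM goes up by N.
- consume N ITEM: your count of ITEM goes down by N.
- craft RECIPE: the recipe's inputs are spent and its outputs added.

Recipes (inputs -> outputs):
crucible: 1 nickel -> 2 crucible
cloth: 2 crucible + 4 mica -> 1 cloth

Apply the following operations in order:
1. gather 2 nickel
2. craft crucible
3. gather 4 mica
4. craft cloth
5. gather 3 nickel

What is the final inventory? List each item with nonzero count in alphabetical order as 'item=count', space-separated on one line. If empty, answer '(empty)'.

Answer: cloth=1 nickel=4

Derivation:
After 1 (gather 2 nickel): nickel=2
After 2 (craft crucible): crucible=2 nickel=1
After 3 (gather 4 mica): crucible=2 mica=4 nickel=1
After 4 (craft cloth): cloth=1 nickel=1
After 5 (gather 3 nickel): cloth=1 nickel=4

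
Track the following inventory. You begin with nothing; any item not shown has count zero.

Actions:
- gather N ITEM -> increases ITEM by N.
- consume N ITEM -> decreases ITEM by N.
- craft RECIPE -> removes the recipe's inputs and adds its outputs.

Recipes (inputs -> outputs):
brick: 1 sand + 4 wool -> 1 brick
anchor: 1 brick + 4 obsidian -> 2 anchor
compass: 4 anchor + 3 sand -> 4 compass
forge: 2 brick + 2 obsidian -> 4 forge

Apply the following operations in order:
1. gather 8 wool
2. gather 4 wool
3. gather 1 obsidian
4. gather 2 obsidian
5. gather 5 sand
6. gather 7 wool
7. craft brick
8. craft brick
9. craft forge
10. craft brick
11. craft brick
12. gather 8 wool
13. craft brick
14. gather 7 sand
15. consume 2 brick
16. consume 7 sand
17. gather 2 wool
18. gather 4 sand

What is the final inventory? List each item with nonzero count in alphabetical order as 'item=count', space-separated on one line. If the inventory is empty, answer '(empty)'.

After 1 (gather 8 wool): wool=8
After 2 (gather 4 wool): wool=12
After 3 (gather 1 obsidian): obsidian=1 wool=12
After 4 (gather 2 obsidian): obsidian=3 wool=12
After 5 (gather 5 sand): obsidian=3 sand=5 wool=12
After 6 (gather 7 wool): obsidian=3 sand=5 wool=19
After 7 (craft brick): brick=1 obsidian=3 sand=4 wool=15
After 8 (craft brick): brick=2 obsidian=3 sand=3 wool=11
After 9 (craft forge): forge=4 obsidian=1 sand=3 wool=11
After 10 (craft brick): brick=1 forge=4 obsidian=1 sand=2 wool=7
After 11 (craft brick): brick=2 forge=4 obsidian=1 sand=1 wool=3
After 12 (gather 8 wool): brick=2 forge=4 obsidian=1 sand=1 wool=11
After 13 (craft brick): brick=3 forge=4 obsidian=1 wool=7
After 14 (gather 7 sand): brick=3 forge=4 obsidian=1 sand=7 wool=7
After 15 (consume 2 brick): brick=1 forge=4 obsidian=1 sand=7 wool=7
After 16 (consume 7 sand): brick=1 forge=4 obsidian=1 wool=7
After 17 (gather 2 wool): brick=1 forge=4 obsidian=1 wool=9
After 18 (gather 4 sand): brick=1 forge=4 obsidian=1 sand=4 wool=9

Answer: brick=1 forge=4 obsidian=1 sand=4 wool=9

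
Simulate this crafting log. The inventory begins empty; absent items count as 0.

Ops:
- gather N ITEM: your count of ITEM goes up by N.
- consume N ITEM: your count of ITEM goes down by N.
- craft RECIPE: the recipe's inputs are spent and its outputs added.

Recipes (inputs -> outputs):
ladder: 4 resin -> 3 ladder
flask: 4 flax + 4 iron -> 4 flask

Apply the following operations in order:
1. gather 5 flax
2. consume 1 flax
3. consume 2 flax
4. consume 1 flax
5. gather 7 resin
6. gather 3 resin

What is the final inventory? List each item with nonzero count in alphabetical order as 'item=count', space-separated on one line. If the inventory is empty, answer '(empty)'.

After 1 (gather 5 flax): flax=5
After 2 (consume 1 flax): flax=4
After 3 (consume 2 flax): flax=2
After 4 (consume 1 flax): flax=1
After 5 (gather 7 resin): flax=1 resin=7
After 6 (gather 3 resin): flax=1 resin=10

Answer: flax=1 resin=10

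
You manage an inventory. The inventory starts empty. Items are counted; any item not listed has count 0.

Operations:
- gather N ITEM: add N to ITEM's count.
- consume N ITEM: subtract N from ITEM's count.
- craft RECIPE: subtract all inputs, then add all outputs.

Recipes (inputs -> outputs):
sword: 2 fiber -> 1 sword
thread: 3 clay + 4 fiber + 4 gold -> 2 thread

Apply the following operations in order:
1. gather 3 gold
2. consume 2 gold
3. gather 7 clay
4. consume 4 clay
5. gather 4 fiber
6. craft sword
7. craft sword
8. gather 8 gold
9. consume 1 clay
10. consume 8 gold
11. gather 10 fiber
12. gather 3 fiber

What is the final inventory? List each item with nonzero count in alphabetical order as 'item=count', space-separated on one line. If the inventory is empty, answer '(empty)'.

Answer: clay=2 fiber=13 gold=1 sword=2

Derivation:
After 1 (gather 3 gold): gold=3
After 2 (consume 2 gold): gold=1
After 3 (gather 7 clay): clay=7 gold=1
After 4 (consume 4 clay): clay=3 gold=1
After 5 (gather 4 fiber): clay=3 fiber=4 gold=1
After 6 (craft sword): clay=3 fiber=2 gold=1 sword=1
After 7 (craft sword): clay=3 gold=1 sword=2
After 8 (gather 8 gold): clay=3 gold=9 sword=2
After 9 (consume 1 clay): clay=2 gold=9 sword=2
After 10 (consume 8 gold): clay=2 gold=1 sword=2
After 11 (gather 10 fiber): clay=2 fiber=10 gold=1 sword=2
After 12 (gather 3 fiber): clay=2 fiber=13 gold=1 sword=2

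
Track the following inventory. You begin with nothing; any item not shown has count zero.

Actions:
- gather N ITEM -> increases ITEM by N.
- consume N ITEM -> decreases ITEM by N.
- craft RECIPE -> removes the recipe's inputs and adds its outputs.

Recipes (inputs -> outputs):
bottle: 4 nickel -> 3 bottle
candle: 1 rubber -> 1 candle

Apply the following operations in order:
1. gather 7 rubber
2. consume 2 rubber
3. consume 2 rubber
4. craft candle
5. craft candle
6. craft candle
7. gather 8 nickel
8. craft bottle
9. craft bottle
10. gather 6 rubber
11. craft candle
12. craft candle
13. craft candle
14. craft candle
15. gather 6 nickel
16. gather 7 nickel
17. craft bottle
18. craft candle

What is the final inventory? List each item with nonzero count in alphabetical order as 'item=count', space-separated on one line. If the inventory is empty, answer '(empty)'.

Answer: bottle=9 candle=8 nickel=9 rubber=1

Derivation:
After 1 (gather 7 rubber): rubber=7
After 2 (consume 2 rubber): rubber=5
After 3 (consume 2 rubber): rubber=3
After 4 (craft candle): candle=1 rubber=2
After 5 (craft candle): candle=2 rubber=1
After 6 (craft candle): candle=3
After 7 (gather 8 nickel): candle=3 nickel=8
After 8 (craft bottle): bottle=3 candle=3 nickel=4
After 9 (craft bottle): bottle=6 candle=3
After 10 (gather 6 rubber): bottle=6 candle=3 rubber=6
After 11 (craft candle): bottle=6 candle=4 rubber=5
After 12 (craft candle): bottle=6 candle=5 rubber=4
After 13 (craft candle): bottle=6 candle=6 rubber=3
After 14 (craft candle): bottle=6 candle=7 rubber=2
After 15 (gather 6 nickel): bottle=6 candle=7 nickel=6 rubber=2
After 16 (gather 7 nickel): bottle=6 candle=7 nickel=13 rubber=2
After 17 (craft bottle): bottle=9 candle=7 nickel=9 rubber=2
After 18 (craft candle): bottle=9 candle=8 nickel=9 rubber=1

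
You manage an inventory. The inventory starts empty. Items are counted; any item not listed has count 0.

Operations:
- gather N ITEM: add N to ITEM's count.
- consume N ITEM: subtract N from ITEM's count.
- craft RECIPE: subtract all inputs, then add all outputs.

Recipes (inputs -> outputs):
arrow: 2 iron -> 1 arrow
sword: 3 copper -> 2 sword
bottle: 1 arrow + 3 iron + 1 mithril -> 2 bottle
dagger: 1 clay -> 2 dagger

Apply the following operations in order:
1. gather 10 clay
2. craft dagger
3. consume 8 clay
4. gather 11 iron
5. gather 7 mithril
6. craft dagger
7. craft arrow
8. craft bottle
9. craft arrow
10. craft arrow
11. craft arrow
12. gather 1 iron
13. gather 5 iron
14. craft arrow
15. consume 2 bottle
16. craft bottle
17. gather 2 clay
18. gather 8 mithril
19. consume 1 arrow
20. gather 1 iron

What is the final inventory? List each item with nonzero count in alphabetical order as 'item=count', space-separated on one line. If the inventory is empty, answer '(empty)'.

Answer: arrow=2 bottle=2 clay=2 dagger=4 iron=2 mithril=13

Derivation:
After 1 (gather 10 clay): clay=10
After 2 (craft dagger): clay=9 dagger=2
After 3 (consume 8 clay): clay=1 dagger=2
After 4 (gather 11 iron): clay=1 dagger=2 iron=11
After 5 (gather 7 mithril): clay=1 dagger=2 iron=11 mithril=7
After 6 (craft dagger): dagger=4 iron=11 mithril=7
After 7 (craft arrow): arrow=1 dagger=4 iron=9 mithril=7
After 8 (craft bottle): bottle=2 dagger=4 iron=6 mithril=6
After 9 (craft arrow): arrow=1 bottle=2 dagger=4 iron=4 mithril=6
After 10 (craft arrow): arrow=2 bottle=2 dagger=4 iron=2 mithril=6
After 11 (craft arrow): arrow=3 bottle=2 dagger=4 mithril=6
After 12 (gather 1 iron): arrow=3 bottle=2 dagger=4 iron=1 mithril=6
After 13 (gather 5 iron): arrow=3 bottle=2 dagger=4 iron=6 mithril=6
After 14 (craft arrow): arrow=4 bottle=2 dagger=4 iron=4 mithril=6
After 15 (consume 2 bottle): arrow=4 dagger=4 iron=4 mithril=6
After 16 (craft bottle): arrow=3 bottle=2 dagger=4 iron=1 mithril=5
After 17 (gather 2 clay): arrow=3 bottle=2 clay=2 dagger=4 iron=1 mithril=5
After 18 (gather 8 mithril): arrow=3 bottle=2 clay=2 dagger=4 iron=1 mithril=13
After 19 (consume 1 arrow): arrow=2 bottle=2 clay=2 dagger=4 iron=1 mithril=13
After 20 (gather 1 iron): arrow=2 bottle=2 clay=2 dagger=4 iron=2 mithril=13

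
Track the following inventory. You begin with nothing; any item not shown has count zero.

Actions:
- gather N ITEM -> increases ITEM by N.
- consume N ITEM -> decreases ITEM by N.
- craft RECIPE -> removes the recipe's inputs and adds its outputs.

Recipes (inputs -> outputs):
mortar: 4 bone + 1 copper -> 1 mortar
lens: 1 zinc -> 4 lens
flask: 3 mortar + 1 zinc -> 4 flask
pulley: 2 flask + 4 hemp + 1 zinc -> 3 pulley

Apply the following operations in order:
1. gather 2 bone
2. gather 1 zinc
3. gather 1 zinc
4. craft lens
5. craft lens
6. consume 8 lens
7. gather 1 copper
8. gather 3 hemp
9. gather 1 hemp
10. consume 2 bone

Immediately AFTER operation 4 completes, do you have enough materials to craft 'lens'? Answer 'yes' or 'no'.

Answer: yes

Derivation:
After 1 (gather 2 bone): bone=2
After 2 (gather 1 zinc): bone=2 zinc=1
After 3 (gather 1 zinc): bone=2 zinc=2
After 4 (craft lens): bone=2 lens=4 zinc=1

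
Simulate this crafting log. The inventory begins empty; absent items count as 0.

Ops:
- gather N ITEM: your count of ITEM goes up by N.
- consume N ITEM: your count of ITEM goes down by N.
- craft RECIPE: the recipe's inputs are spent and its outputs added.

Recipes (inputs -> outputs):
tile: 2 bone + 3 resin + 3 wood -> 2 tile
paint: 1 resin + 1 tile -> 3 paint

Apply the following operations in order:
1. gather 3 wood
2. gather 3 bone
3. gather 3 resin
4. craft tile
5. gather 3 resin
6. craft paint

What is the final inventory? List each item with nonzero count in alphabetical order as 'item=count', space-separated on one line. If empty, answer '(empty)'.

After 1 (gather 3 wood): wood=3
After 2 (gather 3 bone): bone=3 wood=3
After 3 (gather 3 resin): bone=3 resin=3 wood=3
After 4 (craft tile): bone=1 tile=2
After 5 (gather 3 resin): bone=1 resin=3 tile=2
After 6 (craft paint): bone=1 paint=3 resin=2 tile=1

Answer: bone=1 paint=3 resin=2 tile=1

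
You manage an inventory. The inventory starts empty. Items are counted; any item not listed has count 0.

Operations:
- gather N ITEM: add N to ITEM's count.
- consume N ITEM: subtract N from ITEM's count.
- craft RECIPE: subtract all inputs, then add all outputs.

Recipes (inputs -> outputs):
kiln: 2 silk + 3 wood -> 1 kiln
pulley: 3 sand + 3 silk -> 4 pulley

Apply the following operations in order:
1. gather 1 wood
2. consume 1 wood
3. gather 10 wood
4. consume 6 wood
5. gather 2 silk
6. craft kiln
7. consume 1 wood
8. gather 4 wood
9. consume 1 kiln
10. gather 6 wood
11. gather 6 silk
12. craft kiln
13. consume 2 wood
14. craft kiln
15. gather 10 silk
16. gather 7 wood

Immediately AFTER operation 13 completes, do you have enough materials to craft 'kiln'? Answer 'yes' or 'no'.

After 1 (gather 1 wood): wood=1
After 2 (consume 1 wood): (empty)
After 3 (gather 10 wood): wood=10
After 4 (consume 6 wood): wood=4
After 5 (gather 2 silk): silk=2 wood=4
After 6 (craft kiln): kiln=1 wood=1
After 7 (consume 1 wood): kiln=1
After 8 (gather 4 wood): kiln=1 wood=4
After 9 (consume 1 kiln): wood=4
After 10 (gather 6 wood): wood=10
After 11 (gather 6 silk): silk=6 wood=10
After 12 (craft kiln): kiln=1 silk=4 wood=7
After 13 (consume 2 wood): kiln=1 silk=4 wood=5

Answer: yes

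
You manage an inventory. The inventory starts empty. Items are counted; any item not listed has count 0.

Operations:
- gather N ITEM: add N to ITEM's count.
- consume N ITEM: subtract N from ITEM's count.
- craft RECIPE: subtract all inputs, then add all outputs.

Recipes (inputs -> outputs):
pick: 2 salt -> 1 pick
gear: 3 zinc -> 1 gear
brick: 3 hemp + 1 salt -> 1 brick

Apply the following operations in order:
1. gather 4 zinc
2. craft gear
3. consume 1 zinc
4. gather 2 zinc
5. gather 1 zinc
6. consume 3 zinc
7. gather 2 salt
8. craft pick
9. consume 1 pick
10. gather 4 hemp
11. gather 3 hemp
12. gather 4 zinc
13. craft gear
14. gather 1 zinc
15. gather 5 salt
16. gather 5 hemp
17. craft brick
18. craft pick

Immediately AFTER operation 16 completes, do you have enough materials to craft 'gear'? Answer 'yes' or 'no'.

Answer: no

Derivation:
After 1 (gather 4 zinc): zinc=4
After 2 (craft gear): gear=1 zinc=1
After 3 (consume 1 zinc): gear=1
After 4 (gather 2 zinc): gear=1 zinc=2
After 5 (gather 1 zinc): gear=1 zinc=3
After 6 (consume 3 zinc): gear=1
After 7 (gather 2 salt): gear=1 salt=2
After 8 (craft pick): gear=1 pick=1
After 9 (consume 1 pick): gear=1
After 10 (gather 4 hemp): gear=1 hemp=4
After 11 (gather 3 hemp): gear=1 hemp=7
After 12 (gather 4 zinc): gear=1 hemp=7 zinc=4
After 13 (craft gear): gear=2 hemp=7 zinc=1
After 14 (gather 1 zinc): gear=2 hemp=7 zinc=2
After 15 (gather 5 salt): gear=2 hemp=7 salt=5 zinc=2
After 16 (gather 5 hemp): gear=2 hemp=12 salt=5 zinc=2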